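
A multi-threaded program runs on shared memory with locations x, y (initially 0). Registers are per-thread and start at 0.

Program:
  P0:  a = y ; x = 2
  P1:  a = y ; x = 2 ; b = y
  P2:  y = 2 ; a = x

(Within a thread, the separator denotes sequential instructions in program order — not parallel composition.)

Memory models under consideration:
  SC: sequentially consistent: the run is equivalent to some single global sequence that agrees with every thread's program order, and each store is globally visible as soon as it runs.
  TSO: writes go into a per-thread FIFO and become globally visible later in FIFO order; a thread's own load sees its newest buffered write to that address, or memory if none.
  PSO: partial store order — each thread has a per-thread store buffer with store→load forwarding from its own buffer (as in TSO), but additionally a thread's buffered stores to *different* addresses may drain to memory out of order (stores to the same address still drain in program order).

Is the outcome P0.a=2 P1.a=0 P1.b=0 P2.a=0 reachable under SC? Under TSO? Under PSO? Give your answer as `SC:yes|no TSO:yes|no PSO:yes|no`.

outcome vector order: (P0.a,P1.a,P1.b,P2.a)
under SC → <0 0 0 2>; <0 0 2 0>; <0 0 2 2>; <0 2 2 0>; <0 2 2 2>; <2 0 0 2>; <2 0 2 0>; <2 0 2 2>; <2 2 2 0>; <2 2 2 2>
under TSO → <0 0 0 0>; <0 0 0 2>; <0 0 2 0>; <0 0 2 2>; <0 2 2 0>; <0 2 2 2>; <2 0 0 0>; <2 0 0 2>; <2 0 2 0>; <2 0 2 2>; <2 2 2 0>; <2 2 2 2>
under PSO → <0 0 0 0>; <0 0 0 2>; <0 0 2 0>; <0 0 2 2>; <0 2 2 0>; <0 2 2 2>; <2 0 0 0>; <2 0 0 2>; <2 0 2 0>; <2 0 2 2>; <2 2 2 0>; <2 2 2 2>
target <2 0 0 0> ∈ {TSO,PSO}

SC:no TSO:yes PSO:yes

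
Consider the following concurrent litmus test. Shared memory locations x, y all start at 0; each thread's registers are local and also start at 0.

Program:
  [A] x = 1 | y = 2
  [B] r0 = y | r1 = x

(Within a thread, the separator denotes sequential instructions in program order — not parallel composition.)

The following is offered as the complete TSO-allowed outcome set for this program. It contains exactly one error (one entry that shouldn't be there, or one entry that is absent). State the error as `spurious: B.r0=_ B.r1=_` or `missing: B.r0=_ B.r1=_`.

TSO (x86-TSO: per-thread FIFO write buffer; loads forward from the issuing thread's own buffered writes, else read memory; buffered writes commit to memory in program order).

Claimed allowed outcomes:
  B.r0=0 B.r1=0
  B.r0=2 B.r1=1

missing: B.r0=0 B.r1=1

outcome vector order: (B.r0,B.r1)
TSO: 3 outcomes — {<0 0>; <0 1>; <2 1>}
TSO∖claimed = {<0 1>}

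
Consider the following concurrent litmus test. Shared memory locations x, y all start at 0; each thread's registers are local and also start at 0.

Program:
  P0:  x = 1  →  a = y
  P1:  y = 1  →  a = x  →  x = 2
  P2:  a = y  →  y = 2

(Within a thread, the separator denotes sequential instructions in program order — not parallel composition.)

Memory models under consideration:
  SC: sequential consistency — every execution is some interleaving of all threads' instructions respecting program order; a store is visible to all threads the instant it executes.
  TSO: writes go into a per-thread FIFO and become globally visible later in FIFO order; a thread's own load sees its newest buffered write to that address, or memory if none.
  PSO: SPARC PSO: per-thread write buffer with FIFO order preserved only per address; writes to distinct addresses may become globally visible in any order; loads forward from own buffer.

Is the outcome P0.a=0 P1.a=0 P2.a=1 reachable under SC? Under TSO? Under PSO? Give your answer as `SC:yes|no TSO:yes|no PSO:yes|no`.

outcome vector order: (P0.a,P1.a,P2.a)
under SC → 0/1/0; 0/1/1; 1/0/0; 1/0/1; 1/1/0; 1/1/1; 2/0/0; 2/0/1; 2/1/0; 2/1/1
under TSO → 0/0/0; 0/0/1; 0/1/0; 0/1/1; 1/0/0; 1/0/1; 1/1/0; 1/1/1; 2/0/0; 2/0/1; 2/1/0; 2/1/1
under PSO → 0/0/0; 0/0/1; 0/1/0; 0/1/1; 1/0/0; 1/0/1; 1/1/0; 1/1/1; 2/0/0; 2/0/1; 2/1/0; 2/1/1
target 0/0/1 ∈ {TSO,PSO}

SC:no TSO:yes PSO:yes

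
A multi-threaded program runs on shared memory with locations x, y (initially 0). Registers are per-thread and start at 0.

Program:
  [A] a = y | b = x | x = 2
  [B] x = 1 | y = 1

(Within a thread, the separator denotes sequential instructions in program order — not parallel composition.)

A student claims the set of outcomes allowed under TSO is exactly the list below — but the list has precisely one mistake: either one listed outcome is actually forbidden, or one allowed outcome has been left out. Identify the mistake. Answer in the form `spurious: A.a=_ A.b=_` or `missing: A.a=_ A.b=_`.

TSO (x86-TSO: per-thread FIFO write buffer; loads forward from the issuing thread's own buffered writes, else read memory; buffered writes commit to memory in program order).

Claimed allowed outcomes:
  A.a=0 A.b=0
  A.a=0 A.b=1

outcome vector order: (A.a,A.b)
under TSO → 00 01 11
TSO∖claimed = {11}

missing: A.a=1 A.b=1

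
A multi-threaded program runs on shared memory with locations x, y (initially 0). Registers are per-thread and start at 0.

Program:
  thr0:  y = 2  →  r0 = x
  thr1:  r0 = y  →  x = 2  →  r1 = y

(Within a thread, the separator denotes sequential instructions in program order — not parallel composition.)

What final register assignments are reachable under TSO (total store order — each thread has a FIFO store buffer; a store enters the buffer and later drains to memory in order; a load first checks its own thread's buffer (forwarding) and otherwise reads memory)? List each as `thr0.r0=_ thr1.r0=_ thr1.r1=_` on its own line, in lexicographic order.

outcome vector order: (thr0.r0,thr1.r0,thr1.r1)
|TSO outcomes| = 6

thr0.r0=0 thr1.r0=0 thr1.r1=0
thr0.r0=0 thr1.r0=0 thr1.r1=2
thr0.r0=0 thr1.r0=2 thr1.r1=2
thr0.r0=2 thr1.r0=0 thr1.r1=0
thr0.r0=2 thr1.r0=0 thr1.r1=2
thr0.r0=2 thr1.r0=2 thr1.r1=2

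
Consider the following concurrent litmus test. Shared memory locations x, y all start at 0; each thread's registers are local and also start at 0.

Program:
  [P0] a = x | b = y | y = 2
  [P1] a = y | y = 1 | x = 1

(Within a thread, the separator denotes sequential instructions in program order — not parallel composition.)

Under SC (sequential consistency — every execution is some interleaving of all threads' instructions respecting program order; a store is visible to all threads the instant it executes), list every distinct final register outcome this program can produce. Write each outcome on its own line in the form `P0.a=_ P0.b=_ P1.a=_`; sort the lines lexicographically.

P0.a=0 P0.b=0 P1.a=0
P0.a=0 P0.b=0 P1.a=2
P0.a=0 P0.b=1 P1.a=0
P0.a=1 P0.b=1 P1.a=0

outcome vector order: (P0.a,P0.b,P1.a)
|SC outcomes| = 4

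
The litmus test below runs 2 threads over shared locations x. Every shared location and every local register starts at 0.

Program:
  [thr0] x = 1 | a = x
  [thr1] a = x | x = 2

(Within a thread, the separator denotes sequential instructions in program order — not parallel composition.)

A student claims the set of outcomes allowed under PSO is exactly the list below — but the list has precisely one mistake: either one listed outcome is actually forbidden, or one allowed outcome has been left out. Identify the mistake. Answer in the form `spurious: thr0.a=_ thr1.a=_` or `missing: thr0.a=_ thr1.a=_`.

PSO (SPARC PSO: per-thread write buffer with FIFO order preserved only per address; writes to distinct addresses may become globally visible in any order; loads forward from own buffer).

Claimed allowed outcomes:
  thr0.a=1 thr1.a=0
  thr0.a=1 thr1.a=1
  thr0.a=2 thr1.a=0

missing: thr0.a=2 thr1.a=1

outcome vector order: (thr0.a,thr1.a)
PSO: 4 outcomes — {(1,0); (1,1); (2,0); (2,1)}
PSO∖claimed = {(2,1)}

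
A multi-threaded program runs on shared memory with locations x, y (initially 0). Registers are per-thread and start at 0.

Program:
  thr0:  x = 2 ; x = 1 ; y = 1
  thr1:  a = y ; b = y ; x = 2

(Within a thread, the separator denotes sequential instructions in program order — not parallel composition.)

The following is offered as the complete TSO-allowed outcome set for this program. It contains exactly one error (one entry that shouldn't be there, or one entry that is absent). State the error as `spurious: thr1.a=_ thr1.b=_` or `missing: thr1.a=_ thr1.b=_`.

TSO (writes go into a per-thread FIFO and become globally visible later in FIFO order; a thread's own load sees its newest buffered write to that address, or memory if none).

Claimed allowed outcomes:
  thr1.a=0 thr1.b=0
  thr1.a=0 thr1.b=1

outcome vector order: (thr1.a,thr1.b)
TSO (3): 0/0 0/1 1/1
TSO∖claimed = {1/1}

missing: thr1.a=1 thr1.b=1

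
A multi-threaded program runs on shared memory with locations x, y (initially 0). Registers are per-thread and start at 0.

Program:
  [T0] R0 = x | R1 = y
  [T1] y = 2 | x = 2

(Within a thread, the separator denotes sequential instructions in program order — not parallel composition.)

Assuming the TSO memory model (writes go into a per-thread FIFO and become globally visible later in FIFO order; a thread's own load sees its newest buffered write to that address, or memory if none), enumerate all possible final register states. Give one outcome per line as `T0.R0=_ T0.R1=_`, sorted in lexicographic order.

outcome vector order: (T0.R0,T0.R1)
|TSO outcomes| = 3

T0.R0=0 T0.R1=0
T0.R0=0 T0.R1=2
T0.R0=2 T0.R1=2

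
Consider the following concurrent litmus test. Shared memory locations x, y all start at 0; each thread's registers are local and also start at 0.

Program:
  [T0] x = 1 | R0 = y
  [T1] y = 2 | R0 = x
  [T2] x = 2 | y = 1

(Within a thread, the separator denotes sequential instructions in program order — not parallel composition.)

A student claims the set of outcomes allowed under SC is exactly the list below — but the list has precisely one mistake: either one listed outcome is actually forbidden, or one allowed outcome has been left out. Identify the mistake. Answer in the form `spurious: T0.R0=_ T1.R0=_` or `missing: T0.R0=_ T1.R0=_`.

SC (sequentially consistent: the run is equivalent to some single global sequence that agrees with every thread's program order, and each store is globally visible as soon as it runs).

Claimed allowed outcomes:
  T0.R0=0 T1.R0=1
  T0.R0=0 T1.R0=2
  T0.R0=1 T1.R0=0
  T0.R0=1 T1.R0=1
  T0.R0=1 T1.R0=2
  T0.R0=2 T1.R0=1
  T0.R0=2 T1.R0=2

outcome vector order: (T0.R0,T1.R0)
[SC] allowed = {0/1 0/2 1/0 1/1 1/2 2/0 2/1 2/2}
SC∖claimed = {2/0}

missing: T0.R0=2 T1.R0=0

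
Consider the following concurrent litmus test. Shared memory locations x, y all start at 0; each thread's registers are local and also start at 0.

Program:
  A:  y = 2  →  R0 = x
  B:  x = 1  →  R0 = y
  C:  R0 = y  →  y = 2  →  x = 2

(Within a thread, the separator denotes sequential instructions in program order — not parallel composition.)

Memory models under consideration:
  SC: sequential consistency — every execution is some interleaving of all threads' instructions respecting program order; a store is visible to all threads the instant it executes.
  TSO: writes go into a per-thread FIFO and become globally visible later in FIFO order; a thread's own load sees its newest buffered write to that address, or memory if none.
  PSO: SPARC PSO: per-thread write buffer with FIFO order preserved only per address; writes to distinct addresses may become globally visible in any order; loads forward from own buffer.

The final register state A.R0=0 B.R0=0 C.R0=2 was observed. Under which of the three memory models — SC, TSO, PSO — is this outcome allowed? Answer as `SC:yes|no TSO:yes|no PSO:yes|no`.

SC:no TSO:yes PSO:yes

outcome vector order: (A.R0,B.R0,C.R0)
under SC → (0,2,0), (0,2,2), (1,0,0), (1,0,2), (1,2,0), (1,2,2), (2,0,0), (2,0,2), (2,2,0), (2,2,2)
under TSO → (0,0,0), (0,0,2), (0,2,0), (0,2,2), (1,0,0), (1,0,2), (1,2,0), (1,2,2), (2,0,0), (2,0,2), (2,2,0), (2,2,2)
under PSO → (0,0,0), (0,0,2), (0,2,0), (0,2,2), (1,0,0), (1,0,2), (1,2,0), (1,2,2), (2,0,0), (2,0,2), (2,2,0), (2,2,2)
target (0,0,2) ∈ {TSO,PSO}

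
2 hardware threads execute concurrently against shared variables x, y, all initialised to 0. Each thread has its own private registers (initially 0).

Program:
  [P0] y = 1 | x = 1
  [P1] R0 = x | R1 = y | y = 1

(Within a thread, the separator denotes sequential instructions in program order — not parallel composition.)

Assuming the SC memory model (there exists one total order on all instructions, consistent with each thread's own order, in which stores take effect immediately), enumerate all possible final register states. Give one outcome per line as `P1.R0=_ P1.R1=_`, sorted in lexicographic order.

outcome vector order: (P1.R0,P1.R1)
|SC outcomes| = 3

P1.R0=0 P1.R1=0
P1.R0=0 P1.R1=1
P1.R0=1 P1.R1=1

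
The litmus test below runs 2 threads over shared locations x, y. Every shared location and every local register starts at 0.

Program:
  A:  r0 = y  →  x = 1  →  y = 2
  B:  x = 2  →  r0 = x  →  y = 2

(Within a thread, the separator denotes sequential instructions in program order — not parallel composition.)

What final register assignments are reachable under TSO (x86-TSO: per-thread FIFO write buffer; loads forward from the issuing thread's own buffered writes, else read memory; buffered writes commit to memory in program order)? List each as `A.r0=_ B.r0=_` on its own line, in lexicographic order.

outcome vector order: (A.r0,B.r0)
|TSO outcomes| = 3

A.r0=0 B.r0=1
A.r0=0 B.r0=2
A.r0=2 B.r0=2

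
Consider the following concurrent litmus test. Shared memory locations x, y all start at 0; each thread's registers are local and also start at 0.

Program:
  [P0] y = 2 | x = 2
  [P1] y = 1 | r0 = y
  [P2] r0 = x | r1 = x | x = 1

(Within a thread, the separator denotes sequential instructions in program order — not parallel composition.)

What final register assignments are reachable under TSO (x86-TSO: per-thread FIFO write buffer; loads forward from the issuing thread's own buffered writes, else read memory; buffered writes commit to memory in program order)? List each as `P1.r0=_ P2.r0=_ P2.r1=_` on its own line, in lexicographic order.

outcome vector order: (P1.r0,P2.r0,P2.r1)
|TSO outcomes| = 6

P1.r0=1 P2.r0=0 P2.r1=0
P1.r0=1 P2.r0=0 P2.r1=2
P1.r0=1 P2.r0=2 P2.r1=2
P1.r0=2 P2.r0=0 P2.r1=0
P1.r0=2 P2.r0=0 P2.r1=2
P1.r0=2 P2.r0=2 P2.r1=2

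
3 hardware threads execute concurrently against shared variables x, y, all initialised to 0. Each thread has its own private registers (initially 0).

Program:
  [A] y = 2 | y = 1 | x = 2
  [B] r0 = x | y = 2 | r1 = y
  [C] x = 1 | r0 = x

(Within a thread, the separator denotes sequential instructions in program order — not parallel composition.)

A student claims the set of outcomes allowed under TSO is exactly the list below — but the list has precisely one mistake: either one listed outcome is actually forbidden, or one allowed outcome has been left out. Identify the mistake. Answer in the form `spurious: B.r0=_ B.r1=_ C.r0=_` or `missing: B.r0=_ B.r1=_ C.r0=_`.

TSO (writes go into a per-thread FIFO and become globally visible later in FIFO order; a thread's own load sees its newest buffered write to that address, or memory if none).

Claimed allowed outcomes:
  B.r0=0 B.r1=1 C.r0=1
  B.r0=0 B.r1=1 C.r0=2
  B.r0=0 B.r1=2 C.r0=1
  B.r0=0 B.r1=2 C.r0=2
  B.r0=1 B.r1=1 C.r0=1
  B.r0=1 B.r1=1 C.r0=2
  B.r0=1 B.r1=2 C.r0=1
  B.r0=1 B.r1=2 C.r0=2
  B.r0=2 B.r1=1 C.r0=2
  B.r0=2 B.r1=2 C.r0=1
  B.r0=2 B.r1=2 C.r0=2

spurious: B.r0=2 B.r1=1 C.r0=2

outcome vector order: (B.r0,B.r1,C.r0)
[TSO] allowed = {0/1/1; 0/1/2; 0/2/1; 0/2/2; 1/1/1; 1/1/2; 1/2/1; 1/2/2; 2/2/1; 2/2/2}
claimed∖TSO = {2/1/2}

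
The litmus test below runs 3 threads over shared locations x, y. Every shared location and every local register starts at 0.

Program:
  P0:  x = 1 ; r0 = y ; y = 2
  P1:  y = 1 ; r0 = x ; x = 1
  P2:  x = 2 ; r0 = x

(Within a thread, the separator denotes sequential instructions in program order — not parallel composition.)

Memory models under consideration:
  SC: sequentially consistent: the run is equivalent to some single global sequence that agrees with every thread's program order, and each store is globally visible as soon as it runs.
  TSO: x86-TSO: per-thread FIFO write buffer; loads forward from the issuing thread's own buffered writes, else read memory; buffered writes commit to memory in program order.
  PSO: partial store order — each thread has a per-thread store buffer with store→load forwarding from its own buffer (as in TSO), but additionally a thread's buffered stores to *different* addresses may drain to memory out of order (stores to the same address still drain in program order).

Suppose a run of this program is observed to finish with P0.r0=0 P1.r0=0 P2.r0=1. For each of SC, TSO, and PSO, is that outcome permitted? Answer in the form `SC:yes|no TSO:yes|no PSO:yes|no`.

outcome vector order: (P0.r0,P1.r0,P2.r0)
SC: 10 outcomes — {<0 1 1> <0 1 2> <0 2 1> <0 2 2> <1 0 1> <1 0 2> <1 1 1> <1 1 2> <1 2 1> <1 2 2>}
TSO: 12 outcomes — {<0 0 1> <0 0 2> <0 1 1> <0 1 2> <0 2 1> <0 2 2> <1 0 1> <1 0 2> <1 1 1> <1 1 2> <1 2 1> <1 2 2>}
PSO: 12 outcomes — {<0 0 1> <0 0 2> <0 1 1> <0 1 2> <0 2 1> <0 2 2> <1 0 1> <1 0 2> <1 1 1> <1 1 2> <1 2 1> <1 2 2>}
target <0 0 1> ∈ {TSO,PSO}

SC:no TSO:yes PSO:yes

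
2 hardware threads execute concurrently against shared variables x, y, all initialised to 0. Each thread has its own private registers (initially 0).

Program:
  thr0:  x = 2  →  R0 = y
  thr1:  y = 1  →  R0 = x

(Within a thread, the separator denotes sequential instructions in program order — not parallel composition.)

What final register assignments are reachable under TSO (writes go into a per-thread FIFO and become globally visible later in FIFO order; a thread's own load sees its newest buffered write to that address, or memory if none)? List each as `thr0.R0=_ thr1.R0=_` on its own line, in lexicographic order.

outcome vector order: (thr0.R0,thr1.R0)
|TSO outcomes| = 4

thr0.R0=0 thr1.R0=0
thr0.R0=0 thr1.R0=2
thr0.R0=1 thr1.R0=0
thr0.R0=1 thr1.R0=2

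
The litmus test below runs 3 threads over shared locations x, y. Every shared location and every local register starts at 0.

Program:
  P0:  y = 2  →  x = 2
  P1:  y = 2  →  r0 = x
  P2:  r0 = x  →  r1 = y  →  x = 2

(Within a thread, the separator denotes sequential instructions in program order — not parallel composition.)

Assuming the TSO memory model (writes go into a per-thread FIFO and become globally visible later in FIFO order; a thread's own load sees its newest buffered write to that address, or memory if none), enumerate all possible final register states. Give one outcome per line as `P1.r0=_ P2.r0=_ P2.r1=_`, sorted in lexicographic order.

P1.r0=0 P2.r0=0 P2.r1=0
P1.r0=0 P2.r0=0 P2.r1=2
P1.r0=0 P2.r0=2 P2.r1=2
P1.r0=2 P2.r0=0 P2.r1=0
P1.r0=2 P2.r0=0 P2.r1=2
P1.r0=2 P2.r0=2 P2.r1=2

outcome vector order: (P1.r0,P2.r0,P2.r1)
|TSO outcomes| = 6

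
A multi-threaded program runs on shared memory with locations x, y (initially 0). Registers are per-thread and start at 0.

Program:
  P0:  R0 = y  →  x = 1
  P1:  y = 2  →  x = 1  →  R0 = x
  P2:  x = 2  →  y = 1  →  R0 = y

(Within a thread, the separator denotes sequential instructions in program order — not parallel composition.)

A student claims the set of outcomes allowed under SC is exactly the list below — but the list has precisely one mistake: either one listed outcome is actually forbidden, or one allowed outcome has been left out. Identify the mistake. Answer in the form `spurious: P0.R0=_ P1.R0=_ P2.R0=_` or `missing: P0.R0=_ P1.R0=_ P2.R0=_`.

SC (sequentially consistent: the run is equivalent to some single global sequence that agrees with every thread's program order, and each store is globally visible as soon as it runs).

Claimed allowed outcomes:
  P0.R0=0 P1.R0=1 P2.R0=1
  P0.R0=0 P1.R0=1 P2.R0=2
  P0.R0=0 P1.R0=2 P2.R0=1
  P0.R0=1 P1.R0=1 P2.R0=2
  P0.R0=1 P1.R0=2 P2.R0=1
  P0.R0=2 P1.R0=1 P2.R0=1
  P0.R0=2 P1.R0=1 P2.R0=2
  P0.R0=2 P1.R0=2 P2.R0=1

outcome vector order: (P0.R0,P1.R0,P2.R0)
SC (9): (0,1,1) (0,1,2) (0,2,1) (1,1,1) (1,1,2) (1,2,1) (2,1,1) (2,1,2) (2,2,1)
SC∖claimed = {(1,1,1)}

missing: P0.R0=1 P1.R0=1 P2.R0=1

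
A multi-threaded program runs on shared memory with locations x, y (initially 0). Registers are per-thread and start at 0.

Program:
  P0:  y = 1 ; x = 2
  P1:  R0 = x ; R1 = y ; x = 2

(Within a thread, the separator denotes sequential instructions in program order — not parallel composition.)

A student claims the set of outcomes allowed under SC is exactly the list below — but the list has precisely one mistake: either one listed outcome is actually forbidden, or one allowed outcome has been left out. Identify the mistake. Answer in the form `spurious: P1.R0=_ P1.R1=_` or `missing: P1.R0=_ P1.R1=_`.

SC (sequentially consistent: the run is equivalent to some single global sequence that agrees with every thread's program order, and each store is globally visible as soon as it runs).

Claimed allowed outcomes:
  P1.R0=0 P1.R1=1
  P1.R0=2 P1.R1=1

outcome vector order: (P1.R0,P1.R1)
[SC] allowed = {00 01 21}
SC∖claimed = {00}

missing: P1.R0=0 P1.R1=0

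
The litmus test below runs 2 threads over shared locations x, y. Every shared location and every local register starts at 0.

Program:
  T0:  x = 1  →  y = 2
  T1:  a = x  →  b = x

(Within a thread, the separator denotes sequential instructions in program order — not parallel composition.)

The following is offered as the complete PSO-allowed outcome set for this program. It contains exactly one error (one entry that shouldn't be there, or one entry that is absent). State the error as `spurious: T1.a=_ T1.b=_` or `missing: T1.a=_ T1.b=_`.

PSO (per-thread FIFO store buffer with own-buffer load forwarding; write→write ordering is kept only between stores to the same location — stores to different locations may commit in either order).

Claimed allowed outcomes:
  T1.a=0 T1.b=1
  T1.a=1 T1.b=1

outcome vector order: (T1.a,T1.b)
under PSO → (0,0) (0,1) (1,1)
PSO∖claimed = {(0,0)}

missing: T1.a=0 T1.b=0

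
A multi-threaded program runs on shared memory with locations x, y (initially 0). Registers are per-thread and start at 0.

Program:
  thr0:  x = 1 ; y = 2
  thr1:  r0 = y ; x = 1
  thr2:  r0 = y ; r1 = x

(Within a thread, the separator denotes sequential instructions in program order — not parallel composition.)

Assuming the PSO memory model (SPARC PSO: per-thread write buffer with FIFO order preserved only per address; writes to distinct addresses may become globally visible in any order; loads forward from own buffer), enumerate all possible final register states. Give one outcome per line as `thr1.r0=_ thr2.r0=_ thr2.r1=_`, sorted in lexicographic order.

outcome vector order: (thr1.r0,thr2.r0,thr2.r1)
|PSO outcomes| = 8

thr1.r0=0 thr2.r0=0 thr2.r1=0
thr1.r0=0 thr2.r0=0 thr2.r1=1
thr1.r0=0 thr2.r0=2 thr2.r1=0
thr1.r0=0 thr2.r0=2 thr2.r1=1
thr1.r0=2 thr2.r0=0 thr2.r1=0
thr1.r0=2 thr2.r0=0 thr2.r1=1
thr1.r0=2 thr2.r0=2 thr2.r1=0
thr1.r0=2 thr2.r0=2 thr2.r1=1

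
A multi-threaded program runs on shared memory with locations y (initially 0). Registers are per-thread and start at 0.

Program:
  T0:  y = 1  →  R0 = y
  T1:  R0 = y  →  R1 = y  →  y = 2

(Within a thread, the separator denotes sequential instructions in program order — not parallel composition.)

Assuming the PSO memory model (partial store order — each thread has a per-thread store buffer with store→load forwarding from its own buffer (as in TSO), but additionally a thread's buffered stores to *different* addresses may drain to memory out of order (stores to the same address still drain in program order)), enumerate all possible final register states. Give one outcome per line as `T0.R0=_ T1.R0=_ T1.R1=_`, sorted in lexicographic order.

T0.R0=1 T1.R0=0 T1.R1=0
T0.R0=1 T1.R0=0 T1.R1=1
T0.R0=1 T1.R0=1 T1.R1=1
T0.R0=2 T1.R0=0 T1.R1=0
T0.R0=2 T1.R0=0 T1.R1=1
T0.R0=2 T1.R0=1 T1.R1=1

outcome vector order: (T0.R0,T1.R0,T1.R1)
|PSO outcomes| = 6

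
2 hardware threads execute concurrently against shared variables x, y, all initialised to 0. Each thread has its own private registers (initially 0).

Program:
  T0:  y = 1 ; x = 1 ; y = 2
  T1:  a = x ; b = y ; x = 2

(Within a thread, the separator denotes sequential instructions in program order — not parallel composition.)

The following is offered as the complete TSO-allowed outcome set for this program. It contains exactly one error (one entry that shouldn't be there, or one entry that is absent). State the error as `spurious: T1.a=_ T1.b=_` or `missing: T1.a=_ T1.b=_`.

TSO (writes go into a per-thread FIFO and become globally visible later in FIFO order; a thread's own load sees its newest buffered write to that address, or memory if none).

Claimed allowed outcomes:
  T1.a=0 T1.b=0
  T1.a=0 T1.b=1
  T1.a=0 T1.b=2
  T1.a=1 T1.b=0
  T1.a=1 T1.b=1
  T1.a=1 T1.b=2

spurious: T1.a=1 T1.b=0

outcome vector order: (T1.a,T1.b)
under TSO → 0/0; 0/1; 0/2; 1/1; 1/2
claimed∖TSO = {1/0}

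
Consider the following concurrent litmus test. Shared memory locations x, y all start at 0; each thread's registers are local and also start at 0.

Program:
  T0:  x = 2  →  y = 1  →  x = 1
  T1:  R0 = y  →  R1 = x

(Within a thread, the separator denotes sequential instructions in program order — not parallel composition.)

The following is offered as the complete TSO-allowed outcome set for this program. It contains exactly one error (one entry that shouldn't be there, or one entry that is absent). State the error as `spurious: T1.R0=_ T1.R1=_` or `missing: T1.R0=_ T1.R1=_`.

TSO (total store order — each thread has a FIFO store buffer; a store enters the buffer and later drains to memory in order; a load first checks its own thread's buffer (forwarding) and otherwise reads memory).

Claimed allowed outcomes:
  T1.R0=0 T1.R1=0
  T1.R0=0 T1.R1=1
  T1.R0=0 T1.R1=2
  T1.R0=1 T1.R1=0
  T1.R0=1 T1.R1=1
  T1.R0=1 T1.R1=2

spurious: T1.R0=1 T1.R1=0

outcome vector order: (T1.R0,T1.R1)
TSO (5): 0/0, 0/1, 0/2, 1/1, 1/2
claimed∖TSO = {1/0}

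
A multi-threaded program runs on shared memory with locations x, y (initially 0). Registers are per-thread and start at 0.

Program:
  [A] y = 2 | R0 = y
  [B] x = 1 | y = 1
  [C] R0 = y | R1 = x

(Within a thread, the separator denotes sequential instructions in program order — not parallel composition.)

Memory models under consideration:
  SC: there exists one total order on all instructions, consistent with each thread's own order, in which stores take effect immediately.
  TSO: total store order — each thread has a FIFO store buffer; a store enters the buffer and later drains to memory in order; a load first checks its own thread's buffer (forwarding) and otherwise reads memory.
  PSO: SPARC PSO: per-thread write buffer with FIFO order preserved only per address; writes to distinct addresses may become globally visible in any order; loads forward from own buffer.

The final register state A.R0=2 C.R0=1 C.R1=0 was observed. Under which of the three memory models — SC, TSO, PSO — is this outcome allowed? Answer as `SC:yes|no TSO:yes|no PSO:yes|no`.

SC:no TSO:no PSO:yes

outcome vector order: (A.R0,C.R0,C.R1)
under SC → <1 0 0>; <1 0 1>; <1 1 1>; <1 2 0>; <1 2 1>; <2 0 0>; <2 0 1>; <2 1 1>; <2 2 0>; <2 2 1>
under TSO → <1 0 0>; <1 0 1>; <1 1 1>; <1 2 0>; <1 2 1>; <2 0 0>; <2 0 1>; <2 1 1>; <2 2 0>; <2 2 1>
under PSO → <1 0 0>; <1 0 1>; <1 1 0>; <1 1 1>; <1 2 0>; <1 2 1>; <2 0 0>; <2 0 1>; <2 1 0>; <2 1 1>; <2 2 0>; <2 2 1>
target <2 1 0> ∈ {PSO}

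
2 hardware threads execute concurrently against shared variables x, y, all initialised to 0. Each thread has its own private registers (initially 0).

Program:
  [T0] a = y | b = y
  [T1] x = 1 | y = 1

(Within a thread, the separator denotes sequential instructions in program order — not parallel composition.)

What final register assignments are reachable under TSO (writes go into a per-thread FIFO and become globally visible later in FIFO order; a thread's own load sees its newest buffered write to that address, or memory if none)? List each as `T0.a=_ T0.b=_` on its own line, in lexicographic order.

outcome vector order: (T0.a,T0.b)
|TSO outcomes| = 3

T0.a=0 T0.b=0
T0.a=0 T0.b=1
T0.a=1 T0.b=1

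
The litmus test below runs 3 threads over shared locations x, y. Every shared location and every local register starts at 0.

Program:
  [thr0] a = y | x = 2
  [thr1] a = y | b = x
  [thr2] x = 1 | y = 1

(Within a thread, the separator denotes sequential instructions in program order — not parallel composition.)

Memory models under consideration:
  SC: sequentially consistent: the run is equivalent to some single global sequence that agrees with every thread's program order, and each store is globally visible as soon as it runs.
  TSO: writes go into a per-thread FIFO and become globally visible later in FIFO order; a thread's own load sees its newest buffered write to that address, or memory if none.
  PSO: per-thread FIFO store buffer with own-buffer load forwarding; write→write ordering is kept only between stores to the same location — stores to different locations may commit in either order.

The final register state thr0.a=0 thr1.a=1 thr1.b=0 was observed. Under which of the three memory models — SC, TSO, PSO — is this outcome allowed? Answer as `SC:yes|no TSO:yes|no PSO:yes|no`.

SC:no TSO:no PSO:yes

outcome vector order: (thr0.a,thr1.a,thr1.b)
under SC → 0/0/0 0/0/1 0/0/2 0/1/1 0/1/2 1/0/0 1/0/1 1/0/2 1/1/1 1/1/2
under TSO → 0/0/0 0/0/1 0/0/2 0/1/1 0/1/2 1/0/0 1/0/1 1/0/2 1/1/1 1/1/2
under PSO → 0/0/0 0/0/1 0/0/2 0/1/0 0/1/1 0/1/2 1/0/0 1/0/1 1/0/2 1/1/0 1/1/1 1/1/2
target 0/1/0 ∈ {PSO}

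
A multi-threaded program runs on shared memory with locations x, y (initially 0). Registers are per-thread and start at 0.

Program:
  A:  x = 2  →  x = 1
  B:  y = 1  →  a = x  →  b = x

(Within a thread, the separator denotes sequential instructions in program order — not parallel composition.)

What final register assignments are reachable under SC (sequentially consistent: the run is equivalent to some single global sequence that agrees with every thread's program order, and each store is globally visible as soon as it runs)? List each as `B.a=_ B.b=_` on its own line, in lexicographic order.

outcome vector order: (B.a,B.b)
|SC outcomes| = 6

B.a=0 B.b=0
B.a=0 B.b=1
B.a=0 B.b=2
B.a=1 B.b=1
B.a=2 B.b=1
B.a=2 B.b=2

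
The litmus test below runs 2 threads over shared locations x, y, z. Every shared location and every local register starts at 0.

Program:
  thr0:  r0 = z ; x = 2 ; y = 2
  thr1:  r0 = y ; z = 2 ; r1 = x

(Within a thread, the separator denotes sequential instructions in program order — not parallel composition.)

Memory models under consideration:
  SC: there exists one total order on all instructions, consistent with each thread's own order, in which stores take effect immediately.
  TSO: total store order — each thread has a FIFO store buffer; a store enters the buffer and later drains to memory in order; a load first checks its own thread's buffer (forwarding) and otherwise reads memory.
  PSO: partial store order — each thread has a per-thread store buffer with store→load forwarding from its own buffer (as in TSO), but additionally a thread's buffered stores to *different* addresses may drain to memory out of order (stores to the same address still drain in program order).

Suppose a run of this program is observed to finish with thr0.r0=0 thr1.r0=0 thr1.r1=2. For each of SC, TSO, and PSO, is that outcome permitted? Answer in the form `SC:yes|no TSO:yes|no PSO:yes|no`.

SC:yes TSO:yes PSO:yes

outcome vector order: (thr0.r0,thr1.r0,thr1.r1)
[SC] allowed = {000; 002; 022; 200; 202}
[TSO] allowed = {000; 002; 022; 200; 202}
[PSO] allowed = {000; 002; 020; 022; 200; 202}
target 002 ∈ {SC,TSO,PSO}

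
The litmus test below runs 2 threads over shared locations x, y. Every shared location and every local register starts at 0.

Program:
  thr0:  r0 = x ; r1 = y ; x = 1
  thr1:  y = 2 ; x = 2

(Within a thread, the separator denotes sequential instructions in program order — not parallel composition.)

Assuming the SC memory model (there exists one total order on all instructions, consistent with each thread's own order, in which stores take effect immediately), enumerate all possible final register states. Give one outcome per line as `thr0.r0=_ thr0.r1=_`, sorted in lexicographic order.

thr0.r0=0 thr0.r1=0
thr0.r0=0 thr0.r1=2
thr0.r0=2 thr0.r1=2

outcome vector order: (thr0.r0,thr0.r1)
|SC outcomes| = 3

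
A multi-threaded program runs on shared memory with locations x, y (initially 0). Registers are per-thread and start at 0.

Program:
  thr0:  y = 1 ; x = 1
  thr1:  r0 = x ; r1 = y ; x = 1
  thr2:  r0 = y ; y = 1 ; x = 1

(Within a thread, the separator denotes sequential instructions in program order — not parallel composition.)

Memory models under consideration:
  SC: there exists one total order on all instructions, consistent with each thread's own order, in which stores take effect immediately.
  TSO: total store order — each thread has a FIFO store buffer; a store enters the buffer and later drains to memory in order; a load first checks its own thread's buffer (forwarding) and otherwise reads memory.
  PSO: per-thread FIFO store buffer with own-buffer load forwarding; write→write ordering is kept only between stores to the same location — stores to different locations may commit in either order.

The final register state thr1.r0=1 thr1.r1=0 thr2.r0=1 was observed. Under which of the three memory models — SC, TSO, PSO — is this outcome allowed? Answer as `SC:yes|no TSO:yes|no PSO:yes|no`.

outcome vector order: (thr1.r0,thr1.r1,thr2.r0)
SC (6): (0,0,0) (0,0,1) (0,1,0) (0,1,1) (1,1,0) (1,1,1)
TSO (6): (0,0,0) (0,0,1) (0,1,0) (0,1,1) (1,1,0) (1,1,1)
PSO (8): (0,0,0) (0,0,1) (0,1,0) (0,1,1) (1,0,0) (1,0,1) (1,1,0) (1,1,1)
target (1,0,1) ∈ {PSO}

SC:no TSO:no PSO:yes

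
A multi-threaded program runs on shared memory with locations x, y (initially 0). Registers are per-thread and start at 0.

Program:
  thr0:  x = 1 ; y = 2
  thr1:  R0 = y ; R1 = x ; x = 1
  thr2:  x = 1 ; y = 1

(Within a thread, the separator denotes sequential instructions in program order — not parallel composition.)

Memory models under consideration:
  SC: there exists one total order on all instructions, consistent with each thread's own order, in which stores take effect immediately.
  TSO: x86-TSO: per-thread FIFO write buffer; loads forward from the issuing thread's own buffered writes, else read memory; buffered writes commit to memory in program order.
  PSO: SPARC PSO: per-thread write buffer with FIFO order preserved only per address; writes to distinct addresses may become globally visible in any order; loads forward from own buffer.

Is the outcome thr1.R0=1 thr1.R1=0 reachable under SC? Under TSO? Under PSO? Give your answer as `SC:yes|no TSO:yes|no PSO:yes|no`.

SC:no TSO:no PSO:yes

outcome vector order: (thr1.R0,thr1.R1)
SC (4): (0,0), (0,1), (1,1), (2,1)
TSO (4): (0,0), (0,1), (1,1), (2,1)
PSO (6): (0,0), (0,1), (1,0), (1,1), (2,0), (2,1)
target (1,0) ∈ {PSO}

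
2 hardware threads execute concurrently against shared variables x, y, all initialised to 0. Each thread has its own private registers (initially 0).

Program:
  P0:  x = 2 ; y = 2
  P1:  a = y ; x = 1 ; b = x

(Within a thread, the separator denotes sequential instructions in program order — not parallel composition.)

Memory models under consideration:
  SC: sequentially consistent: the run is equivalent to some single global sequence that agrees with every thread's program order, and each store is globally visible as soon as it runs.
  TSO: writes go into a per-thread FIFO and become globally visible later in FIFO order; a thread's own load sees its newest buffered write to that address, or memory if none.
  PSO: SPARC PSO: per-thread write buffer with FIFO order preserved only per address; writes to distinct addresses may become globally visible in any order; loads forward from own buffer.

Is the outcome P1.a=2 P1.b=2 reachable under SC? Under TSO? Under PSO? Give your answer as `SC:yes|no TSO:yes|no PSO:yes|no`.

outcome vector order: (P1.a,P1.b)
under SC → (0,1), (0,2), (2,1)
under TSO → (0,1), (0,2), (2,1)
under PSO → (0,1), (0,2), (2,1), (2,2)
target (2,2) ∈ {PSO}

SC:no TSO:no PSO:yes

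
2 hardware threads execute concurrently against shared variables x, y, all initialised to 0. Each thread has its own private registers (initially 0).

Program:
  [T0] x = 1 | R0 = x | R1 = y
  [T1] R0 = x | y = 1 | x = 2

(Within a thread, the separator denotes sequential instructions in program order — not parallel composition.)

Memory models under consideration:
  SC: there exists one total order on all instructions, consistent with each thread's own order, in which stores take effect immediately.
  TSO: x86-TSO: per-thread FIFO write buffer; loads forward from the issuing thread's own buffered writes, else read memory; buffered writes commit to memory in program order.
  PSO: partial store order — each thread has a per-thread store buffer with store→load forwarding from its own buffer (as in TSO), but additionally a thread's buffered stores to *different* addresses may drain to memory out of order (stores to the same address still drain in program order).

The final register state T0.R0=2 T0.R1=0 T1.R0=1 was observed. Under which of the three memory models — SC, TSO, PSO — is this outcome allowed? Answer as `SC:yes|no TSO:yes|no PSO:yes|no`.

outcome vector order: (T0.R0,T0.R1,T1.R0)
SC (6): 1/0/0; 1/0/1; 1/1/0; 1/1/1; 2/1/0; 2/1/1
TSO (6): 1/0/0; 1/0/1; 1/1/0; 1/1/1; 2/1/0; 2/1/1
PSO (8): 1/0/0; 1/0/1; 1/1/0; 1/1/1; 2/0/0; 2/0/1; 2/1/0; 2/1/1
target 2/0/1 ∈ {PSO}

SC:no TSO:no PSO:yes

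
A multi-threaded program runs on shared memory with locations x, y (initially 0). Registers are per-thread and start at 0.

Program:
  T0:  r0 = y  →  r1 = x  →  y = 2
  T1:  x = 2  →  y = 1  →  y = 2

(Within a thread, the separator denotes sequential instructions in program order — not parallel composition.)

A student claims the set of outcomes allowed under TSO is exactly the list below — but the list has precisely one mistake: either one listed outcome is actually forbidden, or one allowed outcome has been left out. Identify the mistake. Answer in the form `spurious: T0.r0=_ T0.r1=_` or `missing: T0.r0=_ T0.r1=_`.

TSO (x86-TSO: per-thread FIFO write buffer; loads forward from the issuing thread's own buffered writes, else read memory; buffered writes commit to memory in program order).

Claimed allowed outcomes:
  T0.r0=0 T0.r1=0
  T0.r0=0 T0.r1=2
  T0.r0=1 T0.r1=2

outcome vector order: (T0.r0,T0.r1)
[TSO] allowed = {0/0; 0/2; 1/2; 2/2}
TSO∖claimed = {2/2}

missing: T0.r0=2 T0.r1=2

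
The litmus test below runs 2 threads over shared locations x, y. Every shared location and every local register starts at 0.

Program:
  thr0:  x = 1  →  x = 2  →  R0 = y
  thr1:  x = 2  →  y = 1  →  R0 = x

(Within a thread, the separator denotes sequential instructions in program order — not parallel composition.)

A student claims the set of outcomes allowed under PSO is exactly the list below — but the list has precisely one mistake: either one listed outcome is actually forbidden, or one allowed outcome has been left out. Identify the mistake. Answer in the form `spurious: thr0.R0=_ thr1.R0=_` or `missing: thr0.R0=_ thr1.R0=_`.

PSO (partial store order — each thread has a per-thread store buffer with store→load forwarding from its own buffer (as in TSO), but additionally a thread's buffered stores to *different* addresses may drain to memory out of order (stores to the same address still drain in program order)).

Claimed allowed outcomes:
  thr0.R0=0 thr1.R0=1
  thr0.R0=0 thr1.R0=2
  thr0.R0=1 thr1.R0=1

outcome vector order: (thr0.R0,thr1.R0)
PSO (4): <0 1>, <0 2>, <1 1>, <1 2>
PSO∖claimed = {<1 2>}

missing: thr0.R0=1 thr1.R0=2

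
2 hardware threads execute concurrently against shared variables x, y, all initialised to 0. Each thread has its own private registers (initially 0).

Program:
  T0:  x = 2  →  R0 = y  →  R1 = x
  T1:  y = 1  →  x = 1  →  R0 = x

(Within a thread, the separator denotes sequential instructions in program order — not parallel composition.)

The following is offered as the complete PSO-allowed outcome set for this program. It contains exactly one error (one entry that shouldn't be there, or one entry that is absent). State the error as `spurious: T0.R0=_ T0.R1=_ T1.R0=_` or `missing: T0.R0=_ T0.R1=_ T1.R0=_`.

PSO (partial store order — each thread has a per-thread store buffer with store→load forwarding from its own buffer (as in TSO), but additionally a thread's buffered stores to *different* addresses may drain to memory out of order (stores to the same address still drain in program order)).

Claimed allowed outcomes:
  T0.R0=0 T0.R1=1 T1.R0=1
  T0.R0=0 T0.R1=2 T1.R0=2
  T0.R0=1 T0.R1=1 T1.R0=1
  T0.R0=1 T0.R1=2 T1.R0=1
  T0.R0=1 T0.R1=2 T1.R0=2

missing: T0.R0=0 T0.R1=2 T1.R0=1

outcome vector order: (T0.R0,T0.R1,T1.R0)
[PSO] allowed = {(0,1,1) (0,2,1) (0,2,2) (1,1,1) (1,2,1) (1,2,2)}
PSO∖claimed = {(0,2,1)}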